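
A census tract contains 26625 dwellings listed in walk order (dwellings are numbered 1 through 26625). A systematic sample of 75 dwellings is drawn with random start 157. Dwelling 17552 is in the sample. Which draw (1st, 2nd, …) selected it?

k = 26625/75 = 355
position = (17552 − 157)/355 + 1 = 17395/355 + 1 = 49 + 1 = 50

50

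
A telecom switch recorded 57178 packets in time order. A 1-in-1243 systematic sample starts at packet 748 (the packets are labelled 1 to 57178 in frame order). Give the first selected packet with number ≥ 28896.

k = 1243
Steps past start: ⌈(28896 − 748)/1243⌉ = ⌈28148/1243⌉ = 23
Selected packet: 748 + 23×1243 = 29337

29337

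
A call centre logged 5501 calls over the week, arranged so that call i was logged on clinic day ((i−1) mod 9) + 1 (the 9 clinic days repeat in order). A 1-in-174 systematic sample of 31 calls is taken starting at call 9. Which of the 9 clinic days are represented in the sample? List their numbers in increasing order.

3, 6, 9

Consecutive selections differ by k = 174, so their clinic day numbers differ by 174 mod 9 = 3.
gcd(174, 9) = 3, so the sample visits 9/3 = 3 distinct residues mod 9.
Start 9 is clinic day 9; the clinic days hit are 3, 6, 9.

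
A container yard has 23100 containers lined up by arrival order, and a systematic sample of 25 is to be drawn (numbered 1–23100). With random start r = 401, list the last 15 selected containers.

9641, 10565, 11489, 12413, 13337, 14261, 15185, 16109, 17033, 17957, 18881, 19805, 20729, 21653, 22577

k = N/n = 23100/25 = 924
11th selection = 401 + 10×924 = 9641
12th: 9641 + 924 = 10565
13th: 10565 + 924 = 11489
14th: 11489 + 924 = 12413
15th: 12413 + 924 = 13337
16th: 13337 + 924 = 14261
17th: 14261 + 924 = 15185
18th: 15185 + 924 = 16109
19th: 16109 + 924 = 17033
20th: 17033 + 924 = 17957
21st: 17957 + 924 = 18881
22nd: 18881 + 924 = 19805
23rd: 19805 + 924 = 20729
24th: 20729 + 924 = 21653
25th: 21653 + 924 = 22577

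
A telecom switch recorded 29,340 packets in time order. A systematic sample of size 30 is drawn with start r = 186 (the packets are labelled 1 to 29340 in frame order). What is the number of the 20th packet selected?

k = 29340/30 = 978
20th selection = r + (20−1)·k = 186 + 19×978 = 186 + 18582 = 18768

18768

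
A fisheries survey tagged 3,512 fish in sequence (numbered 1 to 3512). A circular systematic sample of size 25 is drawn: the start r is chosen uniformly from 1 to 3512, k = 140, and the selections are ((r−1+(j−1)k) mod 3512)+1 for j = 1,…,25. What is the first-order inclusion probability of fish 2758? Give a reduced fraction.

For each position j, as r ranges over 1…3512 the j-th selection hits every fish exactly once, so fish 2758 is selected for exactly 25 of the 3512 starts.
Inclusion probability = 25/3512.

25/3512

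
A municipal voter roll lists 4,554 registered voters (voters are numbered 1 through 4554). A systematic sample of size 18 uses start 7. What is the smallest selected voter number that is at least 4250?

k = 4554/18 = 253
Steps past start: ⌈(4250 − 7)/253⌉ = ⌈4243/253⌉ = 17
Selected voter: 7 + 17×253 = 4308

4308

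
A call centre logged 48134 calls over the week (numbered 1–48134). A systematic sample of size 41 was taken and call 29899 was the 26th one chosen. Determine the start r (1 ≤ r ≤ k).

549

k = 48134/41 = 1174
r = 29899 − (26−1)×1174 = 29899 − 29350 = 549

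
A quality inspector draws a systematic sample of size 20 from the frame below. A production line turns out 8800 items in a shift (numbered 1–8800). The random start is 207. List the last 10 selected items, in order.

4607, 5047, 5487, 5927, 6367, 6807, 7247, 7687, 8127, 8567

k = N/n = 8800/20 = 440
11th selection = 207 + 10×440 = 4607
12th: 4607 + 440 = 5047
13th: 5047 + 440 = 5487
14th: 5487 + 440 = 5927
15th: 5927 + 440 = 6367
16th: 6367 + 440 = 6807
17th: 6807 + 440 = 7247
18th: 7247 + 440 = 7687
19th: 7687 + 440 = 8127
20th: 8127 + 440 = 8567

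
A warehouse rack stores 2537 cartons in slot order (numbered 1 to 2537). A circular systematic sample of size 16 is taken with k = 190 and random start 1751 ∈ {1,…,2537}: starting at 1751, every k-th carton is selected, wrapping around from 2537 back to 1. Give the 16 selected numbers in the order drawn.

1751, 1941, 2131, 2321, 2511, 164, 354, 544, 734, 924, 1114, 1304, 1494, 1684, 1874, 2064

Selection 1: 1751
Selection 2: 1751 + 190 = 1941
Selection 3: 1941 + 190 = 2131
Selection 4: 2131 + 190 = 2321
Selection 5: 2321 + 190 = 2511
Selection 6: 2511 + 190 = 2701 → 2701 − 2537 = 164
Selection 7: 164 + 190 = 354
Selection 8: 354 + 190 = 544
Selection 9: 544 + 190 = 734
Selection 10: 734 + 190 = 924
Selection 11: 924 + 190 = 1114
Selection 12: 1114 + 190 = 1304
Selection 13: 1304 + 190 = 1494
Selection 14: 1494 + 190 = 1684
Selection 15: 1684 + 190 = 1874
Selection 16: 1874 + 190 = 2064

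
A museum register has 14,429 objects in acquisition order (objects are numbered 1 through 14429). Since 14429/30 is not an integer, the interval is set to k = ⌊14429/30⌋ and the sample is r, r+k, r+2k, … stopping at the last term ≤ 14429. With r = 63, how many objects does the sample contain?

30

k = ⌊14429/30⌋ = 480
Achieved size = ⌊(14429 − 63)/480⌋ + 1 = ⌊14366/480⌋ + 1 = 29 + 1 = 30
(last selection: 63 + 29×480 = 13983 ≤ 14429; next would be 14463 > 14429)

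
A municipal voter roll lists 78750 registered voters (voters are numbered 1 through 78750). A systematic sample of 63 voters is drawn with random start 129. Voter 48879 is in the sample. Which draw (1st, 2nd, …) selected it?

40

k = 78750/63 = 1250
position = (48879 − 129)/1250 + 1 = 48750/1250 + 1 = 39 + 1 = 40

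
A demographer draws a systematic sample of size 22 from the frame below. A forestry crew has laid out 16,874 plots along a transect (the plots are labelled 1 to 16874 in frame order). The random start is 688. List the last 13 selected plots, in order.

7591, 8358, 9125, 9892, 10659, 11426, 12193, 12960, 13727, 14494, 15261, 16028, 16795

k = N/n = 16874/22 = 767
10th selection = 688 + 9×767 = 7591
11th: 7591 + 767 = 8358
12th: 8358 + 767 = 9125
13th: 9125 + 767 = 9892
14th: 9892 + 767 = 10659
15th: 10659 + 767 = 11426
16th: 11426 + 767 = 12193
17th: 12193 + 767 = 12960
18th: 12960 + 767 = 13727
19th: 13727 + 767 = 14494
20th: 14494 + 767 = 15261
21st: 15261 + 767 = 16028
22nd: 16028 + 767 = 16795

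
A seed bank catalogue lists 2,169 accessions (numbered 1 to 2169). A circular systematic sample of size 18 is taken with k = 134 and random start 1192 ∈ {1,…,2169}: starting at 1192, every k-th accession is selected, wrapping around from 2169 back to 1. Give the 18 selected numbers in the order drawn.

Selection 1: 1192
Selection 2: 1192 + 134 = 1326
Selection 3: 1326 + 134 = 1460
Selection 4: 1460 + 134 = 1594
Selection 5: 1594 + 134 = 1728
Selection 6: 1728 + 134 = 1862
Selection 7: 1862 + 134 = 1996
Selection 8: 1996 + 134 = 2130
Selection 9: 2130 + 134 = 2264 → 2264 − 2169 = 95
Selection 10: 95 + 134 = 229
Selection 11: 229 + 134 = 363
Selection 12: 363 + 134 = 497
Selection 13: 497 + 134 = 631
Selection 14: 631 + 134 = 765
Selection 15: 765 + 134 = 899
Selection 16: 899 + 134 = 1033
Selection 17: 1033 + 134 = 1167
Selection 18: 1167 + 134 = 1301

1192, 1326, 1460, 1594, 1728, 1862, 1996, 2130, 95, 229, 363, 497, 631, 765, 899, 1033, 1167, 1301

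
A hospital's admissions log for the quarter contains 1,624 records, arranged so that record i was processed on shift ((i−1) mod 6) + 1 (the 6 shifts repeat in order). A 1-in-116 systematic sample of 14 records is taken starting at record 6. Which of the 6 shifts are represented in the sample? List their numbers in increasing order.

2, 4, 6

Consecutive selections differ by k = 116, so their shift numbers differ by 116 mod 6 = 2.
gcd(116, 6) = 2, so the sample visits 6/2 = 3 distinct residues mod 6.
Start 6 is shift 6; the shifts hit are 2, 4, 6.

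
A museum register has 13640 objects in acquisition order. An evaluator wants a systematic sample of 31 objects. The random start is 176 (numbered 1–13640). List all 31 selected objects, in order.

176, 616, 1056, 1496, 1936, 2376, 2816, 3256, 3696, 4136, 4576, 5016, 5456, 5896, 6336, 6776, 7216, 7656, 8096, 8536, 8976, 9416, 9856, 10296, 10736, 11176, 11616, 12056, 12496, 12936, 13376

k = N/n = 13640/31 = 440
object 1: 176
object 2: 176 + 440 = 616
object 3: 616 + 440 = 1056
object 4: 1056 + 440 = 1496
object 5: 1496 + 440 = 1936
object 6: 1936 + 440 = 2376
object 7: 2376 + 440 = 2816
object 8: 2816 + 440 = 3256
object 9: 3256 + 440 = 3696
object 10: 3696 + 440 = 4136
object 11: 4136 + 440 = 4576
object 12: 4576 + 440 = 5016
object 13: 5016 + 440 = 5456
object 14: 5456 + 440 = 5896
object 15: 5896 + 440 = 6336
object 16: 6336 + 440 = 6776
object 17: 6776 + 440 = 7216
object 18: 7216 + 440 = 7656
object 19: 7656 + 440 = 8096
object 20: 8096 + 440 = 8536
object 21: 8536 + 440 = 8976
object 22: 8976 + 440 = 9416
object 23: 9416 + 440 = 9856
object 24: 9856 + 440 = 10296
object 25: 10296 + 440 = 10736
object 26: 10736 + 440 = 11176
object 27: 11176 + 440 = 11616
object 28: 11616 + 440 = 12056
object 29: 12056 + 440 = 12496
object 30: 12496 + 440 = 12936
object 31: 12936 + 440 = 13376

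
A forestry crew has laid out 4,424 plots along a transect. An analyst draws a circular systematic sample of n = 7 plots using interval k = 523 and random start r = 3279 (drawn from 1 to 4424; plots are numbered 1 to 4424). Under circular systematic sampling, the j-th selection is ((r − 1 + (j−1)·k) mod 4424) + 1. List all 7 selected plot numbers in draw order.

Selection 1: 3279
Selection 2: 3279 + 523 = 3802
Selection 3: 3802 + 523 = 4325
Selection 4: 4325 + 523 = 4848 → 4848 − 4424 = 424
Selection 5: 424 + 523 = 947
Selection 6: 947 + 523 = 1470
Selection 7: 1470 + 523 = 1993

3279, 3802, 4325, 424, 947, 1470, 1993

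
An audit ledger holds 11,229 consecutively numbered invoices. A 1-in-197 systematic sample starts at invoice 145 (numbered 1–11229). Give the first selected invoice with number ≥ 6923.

7040

k = 197
Steps past start: ⌈(6923 − 145)/197⌉ = ⌈6778/197⌉ = 35
Selected invoice: 145 + 35×197 = 7040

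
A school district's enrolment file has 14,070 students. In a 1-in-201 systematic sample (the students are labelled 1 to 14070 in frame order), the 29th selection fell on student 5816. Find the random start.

188

k = 201
r = 5816 − (29−1)×201 = 5816 − 5628 = 188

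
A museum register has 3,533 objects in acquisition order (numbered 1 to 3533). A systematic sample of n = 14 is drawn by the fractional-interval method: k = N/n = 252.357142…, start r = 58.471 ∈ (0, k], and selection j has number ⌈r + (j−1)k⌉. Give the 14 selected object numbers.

59, 311, 564, 816, 1068, 1321, 1573, 1825, 2078, 2330, 2583, 2835, 3087, 3340

j=1: r + 0k = 58.471 → ⌈·⌉ = 59
j=2: r + 1k = 310.828142… → ⌈·⌉ = 311
j=3: r + 2k = 563.185285… → ⌈·⌉ = 564
j=4: r + 3k = 815.542428… → ⌈·⌉ = 816
j=5: r + 4k = 1067.899571… → ⌈·⌉ = 1068
j=6: r + 5k = 1320.256714… → ⌈·⌉ = 1321
j=7: r + 6k = 1572.613857… → ⌈·⌉ = 1573
j=8: r + 7k = 1824.971 → ⌈·⌉ = 1825
j=9: r + 8k = 2077.328142… → ⌈·⌉ = 2078
j=10: r + 9k = 2329.685285… → ⌈·⌉ = 2330
j=11: r + 10k = 2582.042428… → ⌈·⌉ = 2583
j=12: r + 11k = 2834.399571… → ⌈·⌉ = 2835
j=13: r + 12k = 3086.756714… → ⌈·⌉ = 3087
j=14: r + 13k = 3339.113857… → ⌈·⌉ = 3340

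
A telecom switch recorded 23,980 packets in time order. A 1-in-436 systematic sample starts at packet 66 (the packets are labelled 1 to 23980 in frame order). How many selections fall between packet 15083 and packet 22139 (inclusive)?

k = 436
First selection ≥ 15083: 66 + ⌈(15083−66)/436⌉·436 = 66 + 35×436 = 15326
Last selection ≤ 22139: 66 + ⌊(22139−66)/436⌋·436 = 66 + 50×436 = 21866
Count = 50 − 35 + 1 = 16

16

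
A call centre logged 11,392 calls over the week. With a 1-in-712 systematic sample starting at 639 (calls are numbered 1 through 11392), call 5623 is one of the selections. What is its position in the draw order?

k = 712
position = (5623 − 639)/712 + 1 = 4984/712 + 1 = 7 + 1 = 8

8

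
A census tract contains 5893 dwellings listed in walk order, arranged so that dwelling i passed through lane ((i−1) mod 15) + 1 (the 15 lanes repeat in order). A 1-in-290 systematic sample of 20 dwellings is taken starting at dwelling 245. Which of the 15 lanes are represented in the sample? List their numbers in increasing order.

Consecutive selections differ by k = 290, so their lane numbers differ by 290 mod 15 = 5.
gcd(290, 15) = 5, so the sample visits 15/5 = 3 distinct residues mod 15.
Start 245 is lane 5; the lanes hit are 5, 10, 15.

5, 10, 15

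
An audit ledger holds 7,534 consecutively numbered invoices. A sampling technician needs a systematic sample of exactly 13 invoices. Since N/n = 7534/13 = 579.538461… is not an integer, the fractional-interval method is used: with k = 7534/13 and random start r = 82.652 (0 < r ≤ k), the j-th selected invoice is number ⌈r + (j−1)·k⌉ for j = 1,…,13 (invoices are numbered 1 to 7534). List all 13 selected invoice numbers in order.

83, 663, 1242, 1822, 2401, 2981, 3560, 4140, 4719, 5299, 5879, 6458, 7038

j=1: r + 0k = 82.652 → ⌈·⌉ = 83
j=2: r + 1k = 662.190461… → ⌈·⌉ = 663
j=3: r + 2k = 1241.728923… → ⌈·⌉ = 1242
j=4: r + 3k = 1821.267384… → ⌈·⌉ = 1822
j=5: r + 4k = 2400.805846… → ⌈·⌉ = 2401
j=6: r + 5k = 2980.344307… → ⌈·⌉ = 2981
j=7: r + 6k = 3559.882769… → ⌈·⌉ = 3560
j=8: r + 7k = 4139.421230… → ⌈·⌉ = 4140
j=9: r + 8k = 4718.959692… → ⌈·⌉ = 4719
j=10: r + 9k = 5298.498153… → ⌈·⌉ = 5299
j=11: r + 10k = 5878.036615… → ⌈·⌉ = 5879
j=12: r + 11k = 6457.575076… → ⌈·⌉ = 6458
j=13: r + 12k = 7037.113538… → ⌈·⌉ = 7038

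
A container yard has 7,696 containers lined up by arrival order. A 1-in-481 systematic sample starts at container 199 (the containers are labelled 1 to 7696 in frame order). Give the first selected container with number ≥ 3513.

k = 481
Steps past start: ⌈(3513 − 199)/481⌉ = ⌈3314/481⌉ = 7
Selected container: 199 + 7×481 = 3566

3566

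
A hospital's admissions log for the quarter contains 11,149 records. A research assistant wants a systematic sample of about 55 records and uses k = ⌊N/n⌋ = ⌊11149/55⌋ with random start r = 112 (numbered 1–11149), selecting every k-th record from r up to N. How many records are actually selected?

55

k = ⌊11149/55⌋ = 202
Achieved size = ⌊(11149 − 112)/202⌋ + 1 = ⌊11037/202⌋ + 1 = 54 + 1 = 55
(last selection: 112 + 54×202 = 11020 ≤ 11149; next would be 11222 > 11149)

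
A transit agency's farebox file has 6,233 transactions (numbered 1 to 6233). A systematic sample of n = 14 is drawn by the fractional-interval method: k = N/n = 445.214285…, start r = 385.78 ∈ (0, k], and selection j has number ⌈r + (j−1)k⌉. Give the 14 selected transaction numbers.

386, 831, 1277, 1722, 2167, 2612, 3058, 3503, 3948, 4393, 4838, 5284, 5729, 6174

j=1: r + 0k = 385.78 → ⌈·⌉ = 386
j=2: r + 1k = 830.994285… → ⌈·⌉ = 831
j=3: r + 2k = 1276.208571… → ⌈·⌉ = 1277
j=4: r + 3k = 1721.422857… → ⌈·⌉ = 1722
j=5: r + 4k = 2166.637142… → ⌈·⌉ = 2167
j=6: r + 5k = 2611.851428… → ⌈·⌉ = 2612
j=7: r + 6k = 3057.065714… → ⌈·⌉ = 3058
j=8: r + 7k = 3502.28 → ⌈·⌉ = 3503
j=9: r + 8k = 3947.494285… → ⌈·⌉ = 3948
j=10: r + 9k = 4392.708571… → ⌈·⌉ = 4393
j=11: r + 10k = 4837.922857… → ⌈·⌉ = 4838
j=12: r + 11k = 5283.137142… → ⌈·⌉ = 5284
j=13: r + 12k = 5728.351428… → ⌈·⌉ = 5729
j=14: r + 13k = 6173.565714… → ⌈·⌉ = 6174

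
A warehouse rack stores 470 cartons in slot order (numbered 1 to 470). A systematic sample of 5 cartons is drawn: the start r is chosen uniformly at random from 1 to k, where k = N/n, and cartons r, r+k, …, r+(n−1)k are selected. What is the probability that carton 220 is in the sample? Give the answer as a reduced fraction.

1/94

k = 470/5 = 94.
Carton 220 is selected iff r ≡ 220 (mod 94); exactly one such r in {1,…,94}.
Inclusion probability = 1/94.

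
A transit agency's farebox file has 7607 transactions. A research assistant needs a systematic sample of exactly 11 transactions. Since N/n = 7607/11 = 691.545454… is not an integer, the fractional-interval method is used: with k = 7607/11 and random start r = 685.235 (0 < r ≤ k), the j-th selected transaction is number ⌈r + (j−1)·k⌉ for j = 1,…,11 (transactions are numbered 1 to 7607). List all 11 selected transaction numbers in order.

686, 1377, 2069, 2760, 3452, 4143, 4835, 5527, 6218, 6910, 7601

j=1: r + 0k = 685.235 → ⌈·⌉ = 686
j=2: r + 1k = 1376.780454… → ⌈·⌉ = 1377
j=3: r + 2k = 2068.325909… → ⌈·⌉ = 2069
j=4: r + 3k = 2759.871363… → ⌈·⌉ = 2760
j=5: r + 4k = 3451.416818… → ⌈·⌉ = 3452
j=6: r + 5k = 4142.962272… → ⌈·⌉ = 4143
j=7: r + 6k = 4834.507727… → ⌈·⌉ = 4835
j=8: r + 7k = 5526.053181… → ⌈·⌉ = 5527
j=9: r + 8k = 6217.598636… → ⌈·⌉ = 6218
j=10: r + 9k = 6909.144090… → ⌈·⌉ = 6910
j=11: r + 10k = 7600.689545… → ⌈·⌉ = 7601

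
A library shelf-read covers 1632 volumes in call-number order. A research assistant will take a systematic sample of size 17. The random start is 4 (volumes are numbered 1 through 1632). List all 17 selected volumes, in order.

k = N/n = 1632/17 = 96
volume 1: 4
volume 2: 4 + 96 = 100
volume 3: 100 + 96 = 196
volume 4: 196 + 96 = 292
volume 5: 292 + 96 = 388
volume 6: 388 + 96 = 484
volume 7: 484 + 96 = 580
volume 8: 580 + 96 = 676
volume 9: 676 + 96 = 772
volume 10: 772 + 96 = 868
volume 11: 868 + 96 = 964
volume 12: 964 + 96 = 1060
volume 13: 1060 + 96 = 1156
volume 14: 1156 + 96 = 1252
volume 15: 1252 + 96 = 1348
volume 16: 1348 + 96 = 1444
volume 17: 1444 + 96 = 1540

4, 100, 196, 292, 388, 484, 580, 676, 772, 868, 964, 1060, 1156, 1252, 1348, 1444, 1540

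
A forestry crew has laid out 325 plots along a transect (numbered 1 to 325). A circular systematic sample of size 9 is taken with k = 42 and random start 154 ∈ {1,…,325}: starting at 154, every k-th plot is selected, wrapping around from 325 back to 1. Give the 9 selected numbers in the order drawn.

154, 196, 238, 280, 322, 39, 81, 123, 165

Selection 1: 154
Selection 2: 154 + 42 = 196
Selection 3: 196 + 42 = 238
Selection 4: 238 + 42 = 280
Selection 5: 280 + 42 = 322
Selection 6: 322 + 42 = 364 → 364 − 325 = 39
Selection 7: 39 + 42 = 81
Selection 8: 81 + 42 = 123
Selection 9: 123 + 42 = 165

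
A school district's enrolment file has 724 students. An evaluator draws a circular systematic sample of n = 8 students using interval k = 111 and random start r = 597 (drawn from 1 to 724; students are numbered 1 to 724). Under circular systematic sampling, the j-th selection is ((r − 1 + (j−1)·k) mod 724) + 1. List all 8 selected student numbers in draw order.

597, 708, 95, 206, 317, 428, 539, 650

Selection 1: 597
Selection 2: 597 + 111 = 708
Selection 3: 708 + 111 = 819 → 819 − 724 = 95
Selection 4: 95 + 111 = 206
Selection 5: 206 + 111 = 317
Selection 6: 317 + 111 = 428
Selection 7: 428 + 111 = 539
Selection 8: 539 + 111 = 650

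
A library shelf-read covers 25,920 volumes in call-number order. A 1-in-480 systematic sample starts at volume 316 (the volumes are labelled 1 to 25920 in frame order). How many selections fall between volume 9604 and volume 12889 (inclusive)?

7

k = 480
First selection ≥ 9604: 316 + ⌈(9604−316)/480⌉·480 = 316 + 20×480 = 9916
Last selection ≤ 12889: 316 + ⌊(12889−316)/480⌋·480 = 316 + 26×480 = 12796
Count = 26 − 20 + 1 = 7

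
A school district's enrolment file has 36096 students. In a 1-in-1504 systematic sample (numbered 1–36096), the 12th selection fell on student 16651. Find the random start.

107

k = 1504
r = 16651 − (12−1)×1504 = 16651 − 16544 = 107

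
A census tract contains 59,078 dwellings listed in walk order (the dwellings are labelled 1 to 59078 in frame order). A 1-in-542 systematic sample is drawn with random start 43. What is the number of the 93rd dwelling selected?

49907

k = 542
93rd selection = r + (93−1)·k = 43 + 92×542 = 43 + 49864 = 49907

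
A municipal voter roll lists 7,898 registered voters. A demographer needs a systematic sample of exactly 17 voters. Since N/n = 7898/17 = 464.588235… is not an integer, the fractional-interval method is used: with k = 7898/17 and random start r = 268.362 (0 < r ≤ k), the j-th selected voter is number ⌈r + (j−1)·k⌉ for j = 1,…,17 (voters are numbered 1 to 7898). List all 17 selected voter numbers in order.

269, 733, 1198, 1663, 2127, 2592, 3056, 3521, 3986, 4450, 4915, 5379, 5844, 6309, 6773, 7238, 7702

j=1: r + 0k = 268.362 → ⌈·⌉ = 269
j=2: r + 1k = 732.950235… → ⌈·⌉ = 733
j=3: r + 2k = 1197.538470… → ⌈·⌉ = 1198
j=4: r + 3k = 1662.126705… → ⌈·⌉ = 1663
j=5: r + 4k = 2126.714941… → ⌈·⌉ = 2127
j=6: r + 5k = 2591.303176… → ⌈·⌉ = 2592
j=7: r + 6k = 3055.891411… → ⌈·⌉ = 3056
j=8: r + 7k = 3520.479647… → ⌈·⌉ = 3521
j=9: r + 8k = 3985.067882… → ⌈·⌉ = 3986
j=10: r + 9k = 4449.656117… → ⌈·⌉ = 4450
j=11: r + 10k = 4914.244352… → ⌈·⌉ = 4915
j=12: r + 11k = 5378.832588… → ⌈·⌉ = 5379
j=13: r + 12k = 5843.420823… → ⌈·⌉ = 5844
j=14: r + 13k = 6308.009058… → ⌈·⌉ = 6309
j=15: r + 14k = 6772.597294… → ⌈·⌉ = 6773
j=16: r + 15k = 7237.185529… → ⌈·⌉ = 7238
j=17: r + 16k = 7701.773764… → ⌈·⌉ = 7702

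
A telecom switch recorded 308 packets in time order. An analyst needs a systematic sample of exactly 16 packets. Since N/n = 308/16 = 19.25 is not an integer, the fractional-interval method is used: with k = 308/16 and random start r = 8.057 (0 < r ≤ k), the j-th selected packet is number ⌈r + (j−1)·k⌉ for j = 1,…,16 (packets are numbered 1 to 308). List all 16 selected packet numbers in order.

j=1: r + 0k = 8.057 → ⌈·⌉ = 9
j=2: r + 1k = 27.307 → ⌈·⌉ = 28
j=3: r + 2k = 46.557 → ⌈·⌉ = 47
j=4: r + 3k = 65.807 → ⌈·⌉ = 66
j=5: r + 4k = 85.057 → ⌈·⌉ = 86
j=6: r + 5k = 104.307 → ⌈·⌉ = 105
j=7: r + 6k = 123.557 → ⌈·⌉ = 124
j=8: r + 7k = 142.807 → ⌈·⌉ = 143
j=9: r + 8k = 162.057 → ⌈·⌉ = 163
j=10: r + 9k = 181.307 → ⌈·⌉ = 182
j=11: r + 10k = 200.557 → ⌈·⌉ = 201
j=12: r + 11k = 219.807 → ⌈·⌉ = 220
j=13: r + 12k = 239.057 → ⌈·⌉ = 240
j=14: r + 13k = 258.307 → ⌈·⌉ = 259
j=15: r + 14k = 277.557 → ⌈·⌉ = 278
j=16: r + 15k = 296.807 → ⌈·⌉ = 297

9, 28, 47, 66, 86, 105, 124, 143, 163, 182, 201, 220, 240, 259, 278, 297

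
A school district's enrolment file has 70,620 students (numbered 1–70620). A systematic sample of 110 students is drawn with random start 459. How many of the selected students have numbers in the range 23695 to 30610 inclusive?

k = 70620/110 = 642
First selection ≥ 23695: 459 + ⌈(23695−459)/642⌉·642 = 459 + 37×642 = 24213
Last selection ≤ 30610: 459 + ⌊(30610−459)/642⌋·642 = 459 + 46×642 = 29991
Count = 46 − 37 + 1 = 10

10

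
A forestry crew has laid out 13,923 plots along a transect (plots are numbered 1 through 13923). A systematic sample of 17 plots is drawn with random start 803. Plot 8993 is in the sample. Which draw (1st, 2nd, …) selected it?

k = 13923/17 = 819
position = (8993 − 803)/819 + 1 = 8190/819 + 1 = 10 + 1 = 11

11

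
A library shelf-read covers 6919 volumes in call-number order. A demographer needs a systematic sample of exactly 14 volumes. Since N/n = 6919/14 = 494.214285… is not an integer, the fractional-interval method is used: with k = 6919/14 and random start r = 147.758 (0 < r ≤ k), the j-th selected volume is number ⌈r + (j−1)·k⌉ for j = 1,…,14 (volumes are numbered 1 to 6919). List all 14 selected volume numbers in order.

j=1: r + 0k = 147.758 → ⌈·⌉ = 148
j=2: r + 1k = 641.972285… → ⌈·⌉ = 642
j=3: r + 2k = 1136.186571… → ⌈·⌉ = 1137
j=4: r + 3k = 1630.400857… → ⌈·⌉ = 1631
j=5: r + 4k = 2124.615142… → ⌈·⌉ = 2125
j=6: r + 5k = 2618.829428… → ⌈·⌉ = 2619
j=7: r + 6k = 3113.043714… → ⌈·⌉ = 3114
j=8: r + 7k = 3607.258 → ⌈·⌉ = 3608
j=9: r + 8k = 4101.472285… → ⌈·⌉ = 4102
j=10: r + 9k = 4595.686571… → ⌈·⌉ = 4596
j=11: r + 10k = 5089.900857… → ⌈·⌉ = 5090
j=12: r + 11k = 5584.115142… → ⌈·⌉ = 5585
j=13: r + 12k = 6078.329428… → ⌈·⌉ = 6079
j=14: r + 13k = 6572.543714… → ⌈·⌉ = 6573

148, 642, 1137, 1631, 2125, 2619, 3114, 3608, 4102, 4596, 5090, 5585, 6079, 6573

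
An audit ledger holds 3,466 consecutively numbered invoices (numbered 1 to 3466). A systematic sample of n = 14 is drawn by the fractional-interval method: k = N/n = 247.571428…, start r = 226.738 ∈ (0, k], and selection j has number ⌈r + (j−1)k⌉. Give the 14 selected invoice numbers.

j=1: r + 0k = 226.738 → ⌈·⌉ = 227
j=2: r + 1k = 474.309428… → ⌈·⌉ = 475
j=3: r + 2k = 721.880857… → ⌈·⌉ = 722
j=4: r + 3k = 969.452285… → ⌈·⌉ = 970
j=5: r + 4k = 1217.023714… → ⌈·⌉ = 1218
j=6: r + 5k = 1464.595142… → ⌈·⌉ = 1465
j=7: r + 6k = 1712.166571… → ⌈·⌉ = 1713
j=8: r + 7k = 1959.738 → ⌈·⌉ = 1960
j=9: r + 8k = 2207.309428… → ⌈·⌉ = 2208
j=10: r + 9k = 2454.880857… → ⌈·⌉ = 2455
j=11: r + 10k = 2702.452285… → ⌈·⌉ = 2703
j=12: r + 11k = 2950.023714… → ⌈·⌉ = 2951
j=13: r + 12k = 3197.595142… → ⌈·⌉ = 3198
j=14: r + 13k = 3445.166571… → ⌈·⌉ = 3446

227, 475, 722, 970, 1218, 1465, 1713, 1960, 2208, 2455, 2703, 2951, 3198, 3446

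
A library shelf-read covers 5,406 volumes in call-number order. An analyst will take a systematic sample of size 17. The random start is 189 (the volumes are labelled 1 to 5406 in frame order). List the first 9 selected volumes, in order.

189, 507, 825, 1143, 1461, 1779, 2097, 2415, 2733

k = N/n = 5406/17 = 318
volume 1: 189
volume 2: 189 + 318 = 507
volume 3: 507 + 318 = 825
volume 4: 825 + 318 = 1143
volume 5: 1143 + 318 = 1461
volume 6: 1461 + 318 = 1779
volume 7: 1779 + 318 = 2097
volume 8: 2097 + 318 = 2415
volume 9: 2415 + 318 = 2733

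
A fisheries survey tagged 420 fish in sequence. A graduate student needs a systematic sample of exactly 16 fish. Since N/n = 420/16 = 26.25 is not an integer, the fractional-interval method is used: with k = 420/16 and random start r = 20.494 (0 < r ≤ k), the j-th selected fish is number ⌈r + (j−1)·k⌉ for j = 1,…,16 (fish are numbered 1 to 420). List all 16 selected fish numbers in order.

j=1: r + 0k = 20.494 → ⌈·⌉ = 21
j=2: r + 1k = 46.744 → ⌈·⌉ = 47
j=3: r + 2k = 72.994 → ⌈·⌉ = 73
j=4: r + 3k = 99.244 → ⌈·⌉ = 100
j=5: r + 4k = 125.494 → ⌈·⌉ = 126
j=6: r + 5k = 151.744 → ⌈·⌉ = 152
j=7: r + 6k = 177.994 → ⌈·⌉ = 178
j=8: r + 7k = 204.244 → ⌈·⌉ = 205
j=9: r + 8k = 230.494 → ⌈·⌉ = 231
j=10: r + 9k = 256.744 → ⌈·⌉ = 257
j=11: r + 10k = 282.994 → ⌈·⌉ = 283
j=12: r + 11k = 309.244 → ⌈·⌉ = 310
j=13: r + 12k = 335.494 → ⌈·⌉ = 336
j=14: r + 13k = 361.744 → ⌈·⌉ = 362
j=15: r + 14k = 387.994 → ⌈·⌉ = 388
j=16: r + 15k = 414.244 → ⌈·⌉ = 415

21, 47, 73, 100, 126, 152, 178, 205, 231, 257, 283, 310, 336, 362, 388, 415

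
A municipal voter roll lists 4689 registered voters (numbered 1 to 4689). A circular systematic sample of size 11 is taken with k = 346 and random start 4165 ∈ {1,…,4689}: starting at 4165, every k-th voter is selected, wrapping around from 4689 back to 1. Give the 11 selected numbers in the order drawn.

Selection 1: 4165
Selection 2: 4165 + 346 = 4511
Selection 3: 4511 + 346 = 4857 → 4857 − 4689 = 168
Selection 4: 168 + 346 = 514
Selection 5: 514 + 346 = 860
Selection 6: 860 + 346 = 1206
Selection 7: 1206 + 346 = 1552
Selection 8: 1552 + 346 = 1898
Selection 9: 1898 + 346 = 2244
Selection 10: 2244 + 346 = 2590
Selection 11: 2590 + 346 = 2936

4165, 4511, 168, 514, 860, 1206, 1552, 1898, 2244, 2590, 2936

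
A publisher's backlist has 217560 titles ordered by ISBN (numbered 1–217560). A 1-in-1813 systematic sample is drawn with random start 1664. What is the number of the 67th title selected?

121322

k = 1813
67th selection = r + (67−1)·k = 1664 + 66×1813 = 1664 + 119658 = 121322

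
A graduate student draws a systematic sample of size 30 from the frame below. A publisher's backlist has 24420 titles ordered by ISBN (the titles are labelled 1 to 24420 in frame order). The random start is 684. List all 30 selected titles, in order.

k = N/n = 24420/30 = 814
title 1: 684
title 2: 684 + 814 = 1498
title 3: 1498 + 814 = 2312
title 4: 2312 + 814 = 3126
title 5: 3126 + 814 = 3940
title 6: 3940 + 814 = 4754
title 7: 4754 + 814 = 5568
title 8: 5568 + 814 = 6382
title 9: 6382 + 814 = 7196
title 10: 7196 + 814 = 8010
title 11: 8010 + 814 = 8824
title 12: 8824 + 814 = 9638
title 13: 9638 + 814 = 10452
title 14: 10452 + 814 = 11266
title 15: 11266 + 814 = 12080
title 16: 12080 + 814 = 12894
title 17: 12894 + 814 = 13708
title 18: 13708 + 814 = 14522
title 19: 14522 + 814 = 15336
title 20: 15336 + 814 = 16150
title 21: 16150 + 814 = 16964
title 22: 16964 + 814 = 17778
title 23: 17778 + 814 = 18592
title 24: 18592 + 814 = 19406
title 25: 19406 + 814 = 20220
title 26: 20220 + 814 = 21034
title 27: 21034 + 814 = 21848
title 28: 21848 + 814 = 22662
title 29: 22662 + 814 = 23476
title 30: 23476 + 814 = 24290

684, 1498, 2312, 3126, 3940, 4754, 5568, 6382, 7196, 8010, 8824, 9638, 10452, 11266, 12080, 12894, 13708, 14522, 15336, 16150, 16964, 17778, 18592, 19406, 20220, 21034, 21848, 22662, 23476, 24290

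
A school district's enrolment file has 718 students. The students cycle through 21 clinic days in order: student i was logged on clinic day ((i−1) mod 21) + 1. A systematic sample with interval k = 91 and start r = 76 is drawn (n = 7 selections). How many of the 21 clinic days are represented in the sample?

Consecutive selections differ by k = 91, so their clinic day numbers differ by 91 mod 21 = 7.
gcd(91, 21) = 7, so the sample visits 21/7 = 3 distinct residues mod 21.
Start 76 is clinic day 13; the clinic days hit are 6, 13, 20.

3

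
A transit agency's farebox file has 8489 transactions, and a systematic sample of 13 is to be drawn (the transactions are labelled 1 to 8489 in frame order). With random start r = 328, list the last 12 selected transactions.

k = N/n = 8489/13 = 653
2nd selection = 328 + 1×653 = 981
3rd: 981 + 653 = 1634
4th: 1634 + 653 = 2287
5th: 2287 + 653 = 2940
6th: 2940 + 653 = 3593
7th: 3593 + 653 = 4246
8th: 4246 + 653 = 4899
9th: 4899 + 653 = 5552
10th: 5552 + 653 = 6205
11th: 6205 + 653 = 6858
12th: 6858 + 653 = 7511
13th: 7511 + 653 = 8164

981, 1634, 2287, 2940, 3593, 4246, 4899, 5552, 6205, 6858, 7511, 8164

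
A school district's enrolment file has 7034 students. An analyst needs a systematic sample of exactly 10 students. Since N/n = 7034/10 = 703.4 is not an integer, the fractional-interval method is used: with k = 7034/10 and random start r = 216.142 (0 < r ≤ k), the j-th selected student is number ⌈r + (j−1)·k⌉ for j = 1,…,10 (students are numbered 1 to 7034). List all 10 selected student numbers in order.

217, 920, 1623, 2327, 3030, 3734, 4437, 5140, 5844, 6547

j=1: r + 0k = 216.142 → ⌈·⌉ = 217
j=2: r + 1k = 919.542 → ⌈·⌉ = 920
j=3: r + 2k = 1622.942 → ⌈·⌉ = 1623
j=4: r + 3k = 2326.342 → ⌈·⌉ = 2327
j=5: r + 4k = 3029.742 → ⌈·⌉ = 3030
j=6: r + 5k = 3733.142 → ⌈·⌉ = 3734
j=7: r + 6k = 4436.542 → ⌈·⌉ = 4437
j=8: r + 7k = 5139.942 → ⌈·⌉ = 5140
j=9: r + 8k = 5843.342 → ⌈·⌉ = 5844
j=10: r + 9k = 6546.742 → ⌈·⌉ = 6547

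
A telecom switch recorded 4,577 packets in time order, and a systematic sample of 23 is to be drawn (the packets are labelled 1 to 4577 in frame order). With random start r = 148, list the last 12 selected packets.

k = N/n = 4577/23 = 199
12th selection = 148 + 11×199 = 2337
13th: 2337 + 199 = 2536
14th: 2536 + 199 = 2735
15th: 2735 + 199 = 2934
16th: 2934 + 199 = 3133
17th: 3133 + 199 = 3332
18th: 3332 + 199 = 3531
19th: 3531 + 199 = 3730
20th: 3730 + 199 = 3929
21st: 3929 + 199 = 4128
22nd: 4128 + 199 = 4327
23rd: 4327 + 199 = 4526

2337, 2536, 2735, 2934, 3133, 3332, 3531, 3730, 3929, 4128, 4327, 4526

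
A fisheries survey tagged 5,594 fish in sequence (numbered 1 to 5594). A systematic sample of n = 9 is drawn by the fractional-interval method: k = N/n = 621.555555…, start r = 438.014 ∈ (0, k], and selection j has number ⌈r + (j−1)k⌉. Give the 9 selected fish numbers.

439, 1060, 1682, 2303, 2925, 3546, 4168, 4789, 5411

j=1: r + 0k = 438.014 → ⌈·⌉ = 439
j=2: r + 1k = 1059.569555… → ⌈·⌉ = 1060
j=3: r + 2k = 1681.125111… → ⌈·⌉ = 1682
j=4: r + 3k = 2302.680666… → ⌈·⌉ = 2303
j=5: r + 4k = 2924.236222… → ⌈·⌉ = 2925
j=6: r + 5k = 3545.791777… → ⌈·⌉ = 3546
j=7: r + 6k = 4167.347333… → ⌈·⌉ = 4168
j=8: r + 7k = 4788.902888… → ⌈·⌉ = 4789
j=9: r + 8k = 5410.458444… → ⌈·⌉ = 5411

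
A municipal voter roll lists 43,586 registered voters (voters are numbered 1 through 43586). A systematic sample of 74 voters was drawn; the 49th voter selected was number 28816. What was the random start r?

k = 43586/74 = 589
r = 28816 − (49−1)×589 = 28816 − 28272 = 544

544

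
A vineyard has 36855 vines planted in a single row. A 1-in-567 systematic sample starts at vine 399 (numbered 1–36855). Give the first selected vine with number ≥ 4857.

4935

k = 567
Steps past start: ⌈(4857 − 399)/567⌉ = ⌈4458/567⌉ = 8
Selected vine: 399 + 8×567 = 4935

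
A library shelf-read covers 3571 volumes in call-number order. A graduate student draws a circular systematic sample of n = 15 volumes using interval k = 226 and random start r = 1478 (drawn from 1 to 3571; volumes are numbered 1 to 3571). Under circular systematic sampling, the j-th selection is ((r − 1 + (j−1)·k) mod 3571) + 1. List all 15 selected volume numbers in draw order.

1478, 1704, 1930, 2156, 2382, 2608, 2834, 3060, 3286, 3512, 167, 393, 619, 845, 1071

Selection 1: 1478
Selection 2: 1478 + 226 = 1704
Selection 3: 1704 + 226 = 1930
Selection 4: 1930 + 226 = 2156
Selection 5: 2156 + 226 = 2382
Selection 6: 2382 + 226 = 2608
Selection 7: 2608 + 226 = 2834
Selection 8: 2834 + 226 = 3060
Selection 9: 3060 + 226 = 3286
Selection 10: 3286 + 226 = 3512
Selection 11: 3512 + 226 = 3738 → 3738 − 3571 = 167
Selection 12: 167 + 226 = 393
Selection 13: 393 + 226 = 619
Selection 14: 619 + 226 = 845
Selection 15: 845 + 226 = 1071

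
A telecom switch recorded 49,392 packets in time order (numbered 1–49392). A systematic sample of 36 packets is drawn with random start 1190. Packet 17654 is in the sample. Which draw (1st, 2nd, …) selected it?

13

k = 49392/36 = 1372
position = (17654 − 1190)/1372 + 1 = 16464/1372 + 1 = 12 + 1 = 13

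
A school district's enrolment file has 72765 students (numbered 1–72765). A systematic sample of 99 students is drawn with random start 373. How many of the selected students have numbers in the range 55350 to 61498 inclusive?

k = 72765/99 = 735
First selection ≥ 55350: 373 + ⌈(55350−373)/735⌉·735 = 373 + 75×735 = 55498
Last selection ≤ 61498: 373 + ⌊(61498−373)/735⌋·735 = 373 + 83×735 = 61378
Count = 83 − 75 + 1 = 9

9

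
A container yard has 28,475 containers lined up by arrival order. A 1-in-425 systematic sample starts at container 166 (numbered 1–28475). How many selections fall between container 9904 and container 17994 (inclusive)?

k = 425
First selection ≥ 9904: 166 + ⌈(9904−166)/425⌉·425 = 166 + 23×425 = 9941
Last selection ≤ 17994: 166 + ⌊(17994−166)/425⌋·425 = 166 + 41×425 = 17591
Count = 41 − 23 + 1 = 19

19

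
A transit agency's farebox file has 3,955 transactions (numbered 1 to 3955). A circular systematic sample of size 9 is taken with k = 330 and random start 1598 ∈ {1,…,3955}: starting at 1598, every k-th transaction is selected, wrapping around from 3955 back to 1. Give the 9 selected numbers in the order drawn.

1598, 1928, 2258, 2588, 2918, 3248, 3578, 3908, 283

Selection 1: 1598
Selection 2: 1598 + 330 = 1928
Selection 3: 1928 + 330 = 2258
Selection 4: 2258 + 330 = 2588
Selection 5: 2588 + 330 = 2918
Selection 6: 2918 + 330 = 3248
Selection 7: 3248 + 330 = 3578
Selection 8: 3578 + 330 = 3908
Selection 9: 3908 + 330 = 4238 → 4238 − 3955 = 283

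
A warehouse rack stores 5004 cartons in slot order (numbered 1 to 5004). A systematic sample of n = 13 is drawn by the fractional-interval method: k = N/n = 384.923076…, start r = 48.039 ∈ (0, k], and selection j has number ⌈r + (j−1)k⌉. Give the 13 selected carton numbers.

j=1: r + 0k = 48.039 → ⌈·⌉ = 49
j=2: r + 1k = 432.962076… → ⌈·⌉ = 433
j=3: r + 2k = 817.885153… → ⌈·⌉ = 818
j=4: r + 3k = 1202.808230… → ⌈·⌉ = 1203
j=5: r + 4k = 1587.731307… → ⌈·⌉ = 1588
j=6: r + 5k = 1972.654384… → ⌈·⌉ = 1973
j=7: r + 6k = 2357.577461… → ⌈·⌉ = 2358
j=8: r + 7k = 2742.500538… → ⌈·⌉ = 2743
j=9: r + 8k = 3127.423615… → ⌈·⌉ = 3128
j=10: r + 9k = 3512.346692… → ⌈·⌉ = 3513
j=11: r + 10k = 3897.269769… → ⌈·⌉ = 3898
j=12: r + 11k = 4282.192846… → ⌈·⌉ = 4283
j=13: r + 12k = 4667.115923… → ⌈·⌉ = 4668

49, 433, 818, 1203, 1588, 1973, 2358, 2743, 3128, 3513, 3898, 4283, 4668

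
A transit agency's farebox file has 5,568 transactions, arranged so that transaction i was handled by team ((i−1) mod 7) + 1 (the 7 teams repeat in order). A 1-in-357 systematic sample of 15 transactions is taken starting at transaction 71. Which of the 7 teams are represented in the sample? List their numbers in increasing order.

Consecutive selections differ by k = 357, so their team numbers differ by 357 mod 7 = 0.
gcd(357, 7) = 7, so the sample visits 7/7 = 1 distinct residues mod 7.
Start 71 is team 1; the teams hit are 1.

1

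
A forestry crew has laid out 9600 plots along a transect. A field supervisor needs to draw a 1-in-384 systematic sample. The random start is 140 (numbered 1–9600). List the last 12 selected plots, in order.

5132, 5516, 5900, 6284, 6668, 7052, 7436, 7820, 8204, 8588, 8972, 9356

14th selection = 140 + 13×384 = 5132
15th: 5132 + 384 = 5516
16th: 5516 + 384 = 5900
17th: 5900 + 384 = 6284
18th: 6284 + 384 = 6668
19th: 6668 + 384 = 7052
20th: 7052 + 384 = 7436
21st: 7436 + 384 = 7820
22nd: 7820 + 384 = 8204
23rd: 8204 + 384 = 8588
24th: 8588 + 384 = 8972
25th: 8972 + 384 = 9356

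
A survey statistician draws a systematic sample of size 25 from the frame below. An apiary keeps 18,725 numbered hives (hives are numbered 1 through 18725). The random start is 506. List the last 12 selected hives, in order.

10243, 10992, 11741, 12490, 13239, 13988, 14737, 15486, 16235, 16984, 17733, 18482

k = N/n = 18725/25 = 749
14th selection = 506 + 13×749 = 10243
15th: 10243 + 749 = 10992
16th: 10992 + 749 = 11741
17th: 11741 + 749 = 12490
18th: 12490 + 749 = 13239
19th: 13239 + 749 = 13988
20th: 13988 + 749 = 14737
21st: 14737 + 749 = 15486
22nd: 15486 + 749 = 16235
23rd: 16235 + 749 = 16984
24th: 16984 + 749 = 17733
25th: 17733 + 749 = 18482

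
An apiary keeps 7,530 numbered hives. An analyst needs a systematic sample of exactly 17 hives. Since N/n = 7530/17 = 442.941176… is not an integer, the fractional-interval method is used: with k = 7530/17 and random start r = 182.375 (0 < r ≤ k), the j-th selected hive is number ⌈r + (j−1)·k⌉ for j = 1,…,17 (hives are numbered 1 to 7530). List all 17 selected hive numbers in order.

j=1: r + 0k = 182.375 → ⌈·⌉ = 183
j=2: r + 1k = 625.316176… → ⌈·⌉ = 626
j=3: r + 2k = 1068.257352… → ⌈·⌉ = 1069
j=4: r + 3k = 1511.198529… → ⌈·⌉ = 1512
j=5: r + 4k = 1954.139705… → ⌈·⌉ = 1955
j=6: r + 5k = 2397.080882… → ⌈·⌉ = 2398
j=7: r + 6k = 2840.022058… → ⌈·⌉ = 2841
j=8: r + 7k = 3282.963235… → ⌈·⌉ = 3283
j=9: r + 8k = 3725.904411… → ⌈·⌉ = 3726
j=10: r + 9k = 4168.845588… → ⌈·⌉ = 4169
j=11: r + 10k = 4611.786764… → ⌈·⌉ = 4612
j=12: r + 11k = 5054.727941… → ⌈·⌉ = 5055
j=13: r + 12k = 5497.669117… → ⌈·⌉ = 5498
j=14: r + 13k = 5940.610294… → ⌈·⌉ = 5941
j=15: r + 14k = 6383.551470… → ⌈·⌉ = 6384
j=16: r + 15k = 6826.492647… → ⌈·⌉ = 6827
j=17: r + 16k = 7269.433823… → ⌈·⌉ = 7270

183, 626, 1069, 1512, 1955, 2398, 2841, 3283, 3726, 4169, 4612, 5055, 5498, 5941, 6384, 6827, 7270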